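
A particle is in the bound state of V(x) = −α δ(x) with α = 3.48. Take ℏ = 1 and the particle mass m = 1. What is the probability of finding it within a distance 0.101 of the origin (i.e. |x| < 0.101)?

The normalised bound state is ψ = √κ e^{−κ|x|} with κ = mα/ℏ² = 3.480.
P(|x| < d) = ∫_{−d}^{d} κ e^{−2κ|x|} dx = 1 − e^{−2κd} = 1 − e^{−0.7030} = 0.5049.

P = 0.505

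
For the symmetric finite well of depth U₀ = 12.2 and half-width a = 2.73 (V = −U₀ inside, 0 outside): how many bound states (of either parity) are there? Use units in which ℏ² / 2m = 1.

The dimensionless depth is z₀ = a√(2mU₀)/ℏ = 2.73 × √(12.20) = 9.535.
The even/odd transcendental equations gain one root per π/2 in z₀, giving N = 1 + ⌊2z₀/π⌋ = 1 + ⌊6.070⌋ = 7.

N = 7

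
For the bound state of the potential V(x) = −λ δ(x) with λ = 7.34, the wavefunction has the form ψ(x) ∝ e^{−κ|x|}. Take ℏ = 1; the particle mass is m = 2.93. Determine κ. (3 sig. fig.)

Integrating the TISE across x = 0 gives the cusp condition ψ'(0⁺) − ψ'(0⁻) = −(2mλ/ℏ²)ψ(0).
With ψ ∝ e^{−κ|x|} this yields −2κ = −2mλ/ℏ², so κ = mλ/ℏ² = 21.51.

κ = 21.5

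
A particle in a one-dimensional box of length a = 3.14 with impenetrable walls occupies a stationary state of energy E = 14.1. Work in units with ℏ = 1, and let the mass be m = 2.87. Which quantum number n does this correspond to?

n = 9

From E_n = n²π²ℏ²/(2ma²) invert to n = √(2ma²E)/(πℏ).
n = (3.14/π) × √(2 × 2.87 × 14.1) = 8.992 → n = 9.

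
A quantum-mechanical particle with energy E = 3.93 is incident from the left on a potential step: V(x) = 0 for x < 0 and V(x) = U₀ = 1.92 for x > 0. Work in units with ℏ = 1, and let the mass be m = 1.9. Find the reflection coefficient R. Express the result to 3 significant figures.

The wavenumbers are k₁ = √(2mE)/ℏ = 3.864 on the left and k₂ = √(2m(E − U₀))/ℏ = 2.764 on the right.
Continuity of ψ and ψ′ at the step yields the reflection amplitude r = (k₁ − k₂)/(k₁ + k₂) = 0.1661; thus R = |r|² = 0.02758, T = 0.9724.

R = 0.0276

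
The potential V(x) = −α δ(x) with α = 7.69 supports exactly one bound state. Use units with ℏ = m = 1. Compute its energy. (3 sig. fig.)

For x ≠ 0 the bound state is ψ ∝ e^{−κ|x|}; integrating the TISE across the delta gives the cusp condition 2κ = 2mα/ℏ², so κ = 7.690.
Then E = −ℏ²κ²/(2m) = −mα²/(2ℏ²) = -29.57.

E = -29.6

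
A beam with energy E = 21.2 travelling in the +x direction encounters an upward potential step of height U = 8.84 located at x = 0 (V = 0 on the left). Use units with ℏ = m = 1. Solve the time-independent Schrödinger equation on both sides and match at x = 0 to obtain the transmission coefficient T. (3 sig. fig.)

The wavenumbers are k₁ = √(2mE)/ℏ = 6.512 on the left and k₂ = √(2m(E − U))/ℏ = 4.972 on the right.
Matching ψ and ψ′ at x = 0 gives r = (k₁ − k₂)/(k₁ + k₂), so R = r² = 0.01798 and T = 1 − R = 0.9820.

T = 0.982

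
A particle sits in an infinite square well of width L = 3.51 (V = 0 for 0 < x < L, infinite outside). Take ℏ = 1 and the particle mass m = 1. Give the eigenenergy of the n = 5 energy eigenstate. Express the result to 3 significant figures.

The infinite-well eigenfunctions ψ_n = √(2/L) sin(nπx/L) vanish at both walls, giving E_n = n²π²ℏ²/(2mL²).
E_5 = 5² × π² / (2 × 1 × 3.51²) = 10.01.

E = 10.0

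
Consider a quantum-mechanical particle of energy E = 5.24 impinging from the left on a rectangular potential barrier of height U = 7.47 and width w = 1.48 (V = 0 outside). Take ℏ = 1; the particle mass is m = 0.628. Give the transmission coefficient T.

Since E < U the interior solution is evanescent with decay constant κ = √(2m(U − E))/ℏ = 1.674.
κw = 2.477, sinh(κw) = 5.910.
Matching ψ, ψ′ at both faces gives T = [1 + U² sinh²(κw) / (4E(U − E))]⁻¹ = 1/42.70 = 0.0234.

T = 0.0234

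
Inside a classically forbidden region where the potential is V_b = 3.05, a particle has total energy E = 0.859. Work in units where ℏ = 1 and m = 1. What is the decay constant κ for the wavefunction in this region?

κ = 2.09

Since E < V_b the TISE in this region is ψ'' = κ²ψ with κ = √(2m(V_b − E))/ℏ.
κ = √(2 × 1 × 2.191) = 2.093.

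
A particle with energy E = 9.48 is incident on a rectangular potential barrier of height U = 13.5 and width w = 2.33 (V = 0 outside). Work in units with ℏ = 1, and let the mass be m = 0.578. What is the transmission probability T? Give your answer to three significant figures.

T = 0.000145

Since E < U the interior solution is evanescent with decay constant κ = √(2m(U − E))/ℏ = 2.156.
κw = 5.023, sinh(κw) = 75.92.
Matching ψ, ψ′ at both faces gives T = [1 + U² sinh²(κw) / (4E(U − E))]⁻¹ = 1/6891 = 0.000145.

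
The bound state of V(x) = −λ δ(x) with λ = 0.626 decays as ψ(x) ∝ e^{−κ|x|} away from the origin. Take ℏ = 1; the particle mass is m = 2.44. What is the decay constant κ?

Integrate −(ℏ²/2m)ψ'' − λδ(x)ψ = Eψ from −ε to +ε: the ψ'' term gives ψ'(0⁺) − ψ'(0⁻) and the δ term gives −(2mλ/ℏ²)ψ(0).
With ψ ∝ e^{−κ|x|} this yields −2κ = −2mλ/ℏ², so κ = mλ/ℏ² = 1.527.

κ = 1.53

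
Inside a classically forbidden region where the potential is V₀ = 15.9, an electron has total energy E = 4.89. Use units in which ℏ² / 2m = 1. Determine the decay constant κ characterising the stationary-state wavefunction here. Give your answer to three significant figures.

κ = 3.32

Since E < V₀ the TISE in this region is ψ'' = κ²ψ with κ = √(2m(V₀ − E))/ℏ.
κ = √(2 × 0.5 × 11.01) = 3.318.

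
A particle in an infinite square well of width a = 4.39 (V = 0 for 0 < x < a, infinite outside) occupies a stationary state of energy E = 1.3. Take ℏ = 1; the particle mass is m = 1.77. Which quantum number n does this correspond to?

n = 3

From E_n = n²π²ℏ²/(2ma²) invert to n = √(2ma²E)/(πℏ).
n = (4.39/π) × √(2 × 1.77 × 1.3) = 2.998 → n = 3.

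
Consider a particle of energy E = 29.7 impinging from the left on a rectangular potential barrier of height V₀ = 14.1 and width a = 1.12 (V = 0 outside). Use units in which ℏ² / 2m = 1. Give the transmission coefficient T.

T = 0.910

E > V₀: inside the barrier k₂ = √(2m(E − V₀))/ℏ = 3.950, k₂a = 4.424.
Matching at both interfaces gives T⁻¹ = 1 + V₀² sin²(k₂a) / [4E(E − V₀)] = 1.099, hence T = 0.910.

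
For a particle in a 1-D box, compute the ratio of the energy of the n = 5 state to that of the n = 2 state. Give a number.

6.25

Since E_n ∝ n², the ratio is (5/2)² = 6.25.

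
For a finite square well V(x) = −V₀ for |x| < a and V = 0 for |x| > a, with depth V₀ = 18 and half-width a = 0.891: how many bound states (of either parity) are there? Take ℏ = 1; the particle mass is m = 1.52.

Define the well-strength parameter z₀ = (a/ℏ)√(2mV₀) = 0.891 × √(2·1.52·18) = 6.591.
A new bound state (alternating even/odd) appears each time z₀ passes a multiple of π/2, so N = ⌊2z₀/π⌋ + 1 = ⌊4.196⌋ + 1 = 5.

N = 5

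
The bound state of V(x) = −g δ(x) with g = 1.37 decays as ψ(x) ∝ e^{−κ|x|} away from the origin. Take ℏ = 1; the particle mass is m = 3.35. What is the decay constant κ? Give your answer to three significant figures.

κ = 4.59

Integrating the TISE across x = 0 gives the cusp condition ψ'(0⁺) − ψ'(0⁻) = −(2mg/ℏ²)ψ(0).
With ψ ∝ e^{−κ|x|} this yields −2κ = −2mg/ℏ², so κ = mg/ℏ² = 4.590.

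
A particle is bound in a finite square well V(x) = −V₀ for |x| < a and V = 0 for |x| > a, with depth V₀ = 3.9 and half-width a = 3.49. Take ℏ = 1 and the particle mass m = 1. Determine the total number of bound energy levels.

The dimensionless depth is z₀ = a√(2mV₀)/ℏ = 3.49 × √(7.800) = 9.747.
A new bound state (alternating even/odd) appears each time z₀ passes a multiple of π/2, so N = ⌊2z₀/π⌋ + 1 = ⌊6.205⌋ + 1 = 7.

N = 7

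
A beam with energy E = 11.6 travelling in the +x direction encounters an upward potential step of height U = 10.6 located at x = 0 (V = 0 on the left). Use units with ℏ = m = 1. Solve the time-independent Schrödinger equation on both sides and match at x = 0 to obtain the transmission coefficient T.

T = 0.702

On each side the TISE gives plane waves with k = √(2m(E − V))/ℏ: k₁ = √(2·1·11.6) = 4.817, k₂ = √(2·1·1) = 1.414.
Continuity of ψ and ψ′ at the step yields the reflection amplitude r = (k₁ − k₂)/(k₁ + k₂) = 0.5461; thus R = |r|² = 0.2982, T = 0.7018.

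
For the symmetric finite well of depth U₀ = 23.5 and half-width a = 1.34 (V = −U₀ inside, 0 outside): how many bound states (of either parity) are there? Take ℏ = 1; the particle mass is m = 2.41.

Define the well-strength parameter z₀ = (a/ℏ)√(2mU₀) = 1.34 × √(2·2.41·23.5) = 14.26.
The even/odd transcendental equations gain one root per π/2 in z₀, giving N = 1 + ⌊2z₀/π⌋ = 1 + ⌊9.079⌋ = 10.

N = 10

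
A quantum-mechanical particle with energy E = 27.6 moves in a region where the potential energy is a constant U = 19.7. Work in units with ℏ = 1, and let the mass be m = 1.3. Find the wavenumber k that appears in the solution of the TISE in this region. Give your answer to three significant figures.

k = 4.53

With E > U the solution is oscillatory, ψ ∝ e^{±ikx} with k = √(2m(E − U))/ℏ.
k = √(2 × 1.3 × 7.9) = 4.532.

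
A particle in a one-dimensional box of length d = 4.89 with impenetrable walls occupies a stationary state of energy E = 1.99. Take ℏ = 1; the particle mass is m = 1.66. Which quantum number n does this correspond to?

n = 4

For an infinite well E_n = n²π²ℏ²/(2md²), so n = (d/πℏ)√(2mE).
n = (4.89/π) × √(2 × 1.66 × 1.99) = 4.001 → n = 4.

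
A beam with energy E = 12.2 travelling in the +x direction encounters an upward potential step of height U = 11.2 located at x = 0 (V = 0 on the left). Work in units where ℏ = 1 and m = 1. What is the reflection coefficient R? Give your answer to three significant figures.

The wavenumbers are k₁ = √(2mE)/ℏ = 4.940 on the left and k₂ = √(2m(E − U))/ℏ = 1.414 on the right.
Continuity of ψ and ψ′ at the step yields the reflection amplitude r = (k₁ − k₂)/(k₁ + k₂) = 0.5548; thus R = |r|² = 0.3079, T = 0.6921.

R = 0.308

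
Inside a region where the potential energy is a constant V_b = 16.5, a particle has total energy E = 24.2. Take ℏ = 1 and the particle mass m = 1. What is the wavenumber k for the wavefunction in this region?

k = 3.92

With E > V_b the solution is oscillatory, ψ ∝ e^{±ikx} with k = √(2m(E − V_b))/ℏ.
k = √(2 × 1 × 7.7) = 3.924.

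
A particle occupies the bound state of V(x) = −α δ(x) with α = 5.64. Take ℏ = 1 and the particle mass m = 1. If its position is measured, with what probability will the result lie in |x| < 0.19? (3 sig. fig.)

The normalised bound state is ψ = √κ e^{−κ|x|} with κ = mα/ℏ² = 5.640.
P(|x| < d) = ∫_{−d}^{d} κ e^{−2κ|x|} dx = 1 − e^{−2κd} = 1 − e^{−2.143} = 0.8827.

P = 0.883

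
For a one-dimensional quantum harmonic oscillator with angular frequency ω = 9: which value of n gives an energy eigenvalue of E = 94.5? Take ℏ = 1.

E_n = ℏω(n + ½) ⇒ n = E/(ℏω) − ½ = 94.5/9 − 0.5 = 10.000 → n = 10.

n = 10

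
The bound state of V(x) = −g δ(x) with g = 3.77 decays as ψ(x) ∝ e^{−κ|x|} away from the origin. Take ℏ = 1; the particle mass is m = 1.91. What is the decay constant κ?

κ = 7.20

Integrating the TISE across x = 0 gives the cusp condition ψ'(0⁺) − ψ'(0⁻) = −(2mg/ℏ²)ψ(0).
With ψ ∝ e^{−κ|x|} this yields −2κ = −2mg/ℏ², so κ = mg/ℏ² = 7.201.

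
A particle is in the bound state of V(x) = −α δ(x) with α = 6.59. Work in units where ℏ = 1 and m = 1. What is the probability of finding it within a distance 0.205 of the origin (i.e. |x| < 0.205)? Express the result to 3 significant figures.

The normalised bound state is ψ = √κ e^{−κ|x|} with κ = mα/ℏ² = 6.590.
P(|x| < d) = ∫_{−d}^{d} κ e^{−2κ|x|} dx = 1 − e^{−2κd} = 1 − e^{−2.702} = 0.9329.

P = 0.933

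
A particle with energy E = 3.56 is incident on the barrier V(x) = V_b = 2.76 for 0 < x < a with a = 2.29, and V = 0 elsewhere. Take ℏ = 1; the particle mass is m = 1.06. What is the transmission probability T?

T = 0.983

E > V_b: inside the barrier k₂ = √(2m(E − V_b))/ℏ = 1.302, k₂a = 2.982.
Matching at both interfaces gives T⁻¹ = 1 + V_b² sin²(k₂a) / [4E(E − V_b)] = 1.017, hence T = 0.983.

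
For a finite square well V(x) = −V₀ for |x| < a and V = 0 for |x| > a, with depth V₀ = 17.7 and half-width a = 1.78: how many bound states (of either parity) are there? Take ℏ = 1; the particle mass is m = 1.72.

Define the well-strength parameter z₀ = (a/ℏ)√(2mV₀) = 1.78 × √(2·1.72·17.7) = 13.89.
The even/odd transcendental equations gain one root per π/2 in z₀, giving N = 1 + ⌊2z₀/π⌋ = 1 + ⌊8.842⌋ = 9.

N = 9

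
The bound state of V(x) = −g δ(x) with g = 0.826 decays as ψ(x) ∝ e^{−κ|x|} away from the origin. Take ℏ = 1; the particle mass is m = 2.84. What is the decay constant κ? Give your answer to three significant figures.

κ = 2.35

Integrating the TISE across x = 0 gives the cusp condition ψ'(0⁺) − ψ'(0⁻) = −(2mg/ℏ²)ψ(0).
With ψ ∝ e^{−κ|x|} this yields −2κ = −2mg/ℏ², so κ = mg/ℏ² = 2.346.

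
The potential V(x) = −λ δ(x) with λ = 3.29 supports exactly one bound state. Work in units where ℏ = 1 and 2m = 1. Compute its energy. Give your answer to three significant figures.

The bound state is ψ(x) = √κ e^{−κ|x|}. The derivative jump ψ'(0⁺) − ψ'(0⁻) = −(2mλ/ℏ²)ψ(0) fixes κ = mλ/ℏ² = 1.645.
Then E = −ℏ²κ²/(2m) = −mλ²/(2ℏ²) = -2.706.

E = -2.71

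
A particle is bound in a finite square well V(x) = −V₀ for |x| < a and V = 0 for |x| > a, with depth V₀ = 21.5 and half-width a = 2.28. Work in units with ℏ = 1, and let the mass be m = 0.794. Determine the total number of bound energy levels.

N = 9

Define the well-strength parameter z₀ = (a/ℏ)√(2mV₀) = 2.28 × √(2·0.794·21.5) = 13.32.
The even/odd transcendental equations gain one root per π/2 in z₀, giving N = 1 + ⌊2z₀/π⌋ = 1 + ⌊8.481⌋ = 9.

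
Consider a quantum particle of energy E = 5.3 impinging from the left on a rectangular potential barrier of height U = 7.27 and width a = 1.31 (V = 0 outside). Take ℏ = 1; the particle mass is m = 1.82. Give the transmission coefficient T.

E < U: inside the barrier ψ ∝ e^{±κx} with κ = √(2m(U − E))/ℏ = 2.678.
κa = 3.508, sinh(κa) = 16.68.
Matching ψ, ψ′ at both faces gives T = [1 + U² sinh²(κa) / (4E(U − E))]⁻¹ = 1/352.9 = 0.00283.

T = 0.00283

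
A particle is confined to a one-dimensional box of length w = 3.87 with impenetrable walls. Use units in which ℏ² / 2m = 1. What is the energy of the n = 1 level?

The infinite-well eigenfunctions ψ_n = √(2/w) sin(nπx/w) vanish at both walls, giving E_n = n²π²ℏ²/(2mw²).
E_1 = 1² × π² / (2 × 0.5 × 3.87²) = 0.6590.

E = 0.659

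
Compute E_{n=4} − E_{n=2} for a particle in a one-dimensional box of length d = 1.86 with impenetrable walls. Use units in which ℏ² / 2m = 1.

E_n = n²π²ℏ²/(2md²), so ΔE = (4² − 2²) π²ℏ²/(2md²).
ΔE = 12 × π² / (2 × 0.5 × 1.86²) = 34.23.

ΔE = 34.2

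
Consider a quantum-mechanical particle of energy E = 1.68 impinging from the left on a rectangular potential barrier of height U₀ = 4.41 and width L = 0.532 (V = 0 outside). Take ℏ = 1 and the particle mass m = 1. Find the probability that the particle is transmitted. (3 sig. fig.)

E < U₀: inside the barrier ψ ∝ e^{±κx} with κ = √(2m(U₀ − E))/ℏ = 2.337.
κL = 1.243, sinh(κL) = 1.589.
The exact tunnelling result is T⁻¹ = 1 + U₀² sinh²(κL) / [4E(U₀ − E)] = 3.676, so T = 0.272.

T = 0.272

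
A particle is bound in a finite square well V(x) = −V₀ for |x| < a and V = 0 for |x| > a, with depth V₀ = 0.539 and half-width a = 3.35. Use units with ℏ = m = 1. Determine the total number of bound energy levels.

The dimensionless depth is z₀ = a√(2mV₀)/ℏ = 3.35 × √(1.078) = 3.478.
A new bound state (alternating even/odd) appears each time z₀ passes a multiple of π/2, so N = ⌊2z₀/π⌋ + 1 = ⌊2.214⌋ + 1 = 3.

N = 3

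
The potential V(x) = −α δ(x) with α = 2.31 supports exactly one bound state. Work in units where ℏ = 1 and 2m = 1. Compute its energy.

E = -1.33

The bound state is ψ(x) = √κ e^{−κ|x|}. The derivative jump ψ'(0⁺) − ψ'(0⁻) = −(2mα/ℏ²)ψ(0) fixes κ = mα/ℏ² = 1.155.
Then E = −ℏ²κ²/(2m) = −mα²/(2ℏ²) = -1.334.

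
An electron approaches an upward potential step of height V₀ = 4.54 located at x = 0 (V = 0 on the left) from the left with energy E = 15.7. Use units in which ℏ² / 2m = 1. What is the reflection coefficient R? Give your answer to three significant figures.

R = 0.00725

The wavenumbers are k₁ = √(2mE)/ℏ = 3.962 on the left and k₂ = √(2m(E − V₀))/ℏ = 3.341 on the right.
Continuity of ψ and ψ′ at the step yields the reflection amplitude r = (k₁ − k₂)/(k₁ + k₂) = 0.08512; thus R = |r|² = 0.007246, T = 0.9928.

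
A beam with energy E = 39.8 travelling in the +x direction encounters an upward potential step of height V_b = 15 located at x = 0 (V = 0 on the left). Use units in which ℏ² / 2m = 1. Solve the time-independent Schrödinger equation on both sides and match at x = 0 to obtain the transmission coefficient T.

T = 0.986

The wavenumbers are k₁ = √(2mE)/ℏ = 6.309 on the left and k₂ = √(2m(E − V_b))/ℏ = 4.980 on the right.
Matching ψ and ψ′ at x = 0 gives r = (k₁ − k₂)/(k₁ + k₂), so R = r² = 0.01386 and T = 1 − R = 0.9861.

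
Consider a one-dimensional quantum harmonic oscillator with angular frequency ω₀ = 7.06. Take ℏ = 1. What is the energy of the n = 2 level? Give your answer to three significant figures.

The oscillator eigenvalues are E_n = ℏω₀(n + ½), so E_2 = 7.06 × 2.5 = 17.65.

E = 17.7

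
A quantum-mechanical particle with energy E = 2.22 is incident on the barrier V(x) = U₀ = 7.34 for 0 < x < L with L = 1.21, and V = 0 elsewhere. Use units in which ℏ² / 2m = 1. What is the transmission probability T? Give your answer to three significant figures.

E < U₀: inside the barrier ψ ∝ e^{±κx} with κ = √(2m(U₀ − E))/ℏ = 2.263.
κL = 2.738, sinh(κL) = 7.695.
Matching ψ, ψ′ at both faces gives T = [1 + U₀² sinh²(κL) / (4E(U₀ − E))]⁻¹ = 1/71.17 = 0.0141.

T = 0.0141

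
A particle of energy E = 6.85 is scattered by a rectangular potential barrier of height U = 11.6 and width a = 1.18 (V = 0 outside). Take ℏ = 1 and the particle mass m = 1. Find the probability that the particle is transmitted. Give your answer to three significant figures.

Since E < U the interior solution is evanescent with decay constant κ = √(2m(U − E))/ℏ = 3.082.
κa = 3.637, sinh(κa) = 18.98.
Matching ψ, ψ′ at both faces gives T = [1 + U² sinh²(κa) / (4E(U − E))]⁻¹ = 1/373.3 = 0.00268.

T = 0.00268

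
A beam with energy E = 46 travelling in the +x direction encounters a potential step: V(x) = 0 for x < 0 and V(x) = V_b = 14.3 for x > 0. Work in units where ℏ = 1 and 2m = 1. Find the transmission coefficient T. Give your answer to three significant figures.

T = 0.991

The wavenumbers are k₁ = √(2mE)/ℏ = 6.782 on the left and k₂ = √(2m(E − V_b))/ℏ = 5.630 on the right.
Matching ψ and ψ′ at x = 0 gives r = (k₁ − k₂)/(k₁ + k₂), so R = r² = 0.008614 and T = 1 − R = 0.9914.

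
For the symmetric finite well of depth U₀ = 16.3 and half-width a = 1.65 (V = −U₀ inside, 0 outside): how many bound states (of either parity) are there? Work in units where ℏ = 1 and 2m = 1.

The dimensionless depth is z₀ = a√(2mU₀)/ℏ = 1.65 × √(16.30) = 6.662.
The even/odd transcendental equations gain one root per π/2 in z₀, giving N = 1 + ⌊2z₀/π⌋ = 1 + ⌊4.241⌋ = 5.

N = 5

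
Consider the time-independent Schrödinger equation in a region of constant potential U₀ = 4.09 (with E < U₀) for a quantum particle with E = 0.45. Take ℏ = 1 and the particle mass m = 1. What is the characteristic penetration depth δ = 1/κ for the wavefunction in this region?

Since E < U₀ the TISE in this region is ψ'' = κ²ψ with κ = √(2m(U₀ − E))/ℏ.
κ = √(2 × 1 × 3.64) = 2.698. The penetration depth is δ = 1/κ = 0.371.

δ = 0.371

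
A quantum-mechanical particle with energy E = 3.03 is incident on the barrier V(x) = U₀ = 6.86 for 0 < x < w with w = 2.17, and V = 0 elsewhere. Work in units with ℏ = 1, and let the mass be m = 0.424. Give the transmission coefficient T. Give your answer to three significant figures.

T = 0.00158

Since E < U₀ the interior solution is evanescent with decay constant κ = √(2m(U₀ − E))/ℏ = 1.802.
κw = 3.911, sinh(κw) = 24.96.
Matching ψ, ψ′ at both faces gives T = [1 + U₀² sinh²(κw) / (4E(U₀ − E))]⁻¹ = 1/632.5 = 0.00158.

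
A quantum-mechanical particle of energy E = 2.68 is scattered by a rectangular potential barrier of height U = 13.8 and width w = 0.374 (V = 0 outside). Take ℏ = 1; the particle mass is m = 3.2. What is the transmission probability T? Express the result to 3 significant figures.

T = 0.00455

Since E < U the interior solution is evanescent with decay constant κ = √(2m(U − E))/ℏ = 8.436.
κw = 3.155, sinh(κw) = 11.71.
Matching ψ, ψ′ at both faces gives T = [1 + U² sinh²(κw) / (4E(U − E))]⁻¹ = 1/219.9 = 0.00455.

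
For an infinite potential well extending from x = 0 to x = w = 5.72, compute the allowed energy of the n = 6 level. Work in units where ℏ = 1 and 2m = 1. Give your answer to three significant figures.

E = 10.9

The infinite-well eigenfunctions ψ_n = √(2/w) sin(nπx/w) vanish at both walls, giving E_n = n²π²ℏ²/(2mw²).
E_6 = 6² × π² / (2 × 0.5 × 5.72²) = 10.86.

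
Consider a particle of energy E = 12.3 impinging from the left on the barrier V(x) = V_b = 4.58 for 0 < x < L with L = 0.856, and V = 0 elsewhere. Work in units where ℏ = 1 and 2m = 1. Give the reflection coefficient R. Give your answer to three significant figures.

Above the barrier the interior wavenumber is k₂ = √(2m(E − V_b))/ℏ = 2.778, giving phase k₂L = 2.378.
T = [1 + V_b² sin²(k₂L) / (4E(E − V_b))]⁻¹ = 1/1.026 = 0.974.
R = 1 − T = 0.0257.

R = 0.0257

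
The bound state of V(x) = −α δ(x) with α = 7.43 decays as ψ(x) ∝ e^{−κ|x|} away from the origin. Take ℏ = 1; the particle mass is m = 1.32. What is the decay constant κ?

Integrate −(ℏ²/2m)ψ'' − αδ(x)ψ = Eψ from −ε to +ε: the ψ'' term gives ψ'(0⁺) − ψ'(0⁻) and the δ term gives −(2mα/ℏ²)ψ(0).
With ψ ∝ e^{−κ|x|} this yields −2κ = −2mα/ℏ², so κ = mα/ℏ² = 9.808.

κ = 9.81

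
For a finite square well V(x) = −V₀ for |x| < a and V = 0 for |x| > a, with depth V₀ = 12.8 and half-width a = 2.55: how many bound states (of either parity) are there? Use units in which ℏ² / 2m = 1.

Define the well-strength parameter z₀ = (a/ℏ)√(2mV₀) = 2.55 × √(2·0.5·12.8) = 9.123.
A new bound state (alternating even/odd) appears each time z₀ passes a multiple of π/2, so N = ⌊2z₀/π⌋ + 1 = ⌊5.808⌋ + 1 = 6.

N = 6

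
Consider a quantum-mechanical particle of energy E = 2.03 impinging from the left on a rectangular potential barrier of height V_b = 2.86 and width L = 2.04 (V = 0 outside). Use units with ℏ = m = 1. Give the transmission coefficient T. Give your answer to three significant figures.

Since E < V_b the interior solution is evanescent with decay constant κ = √(2m(V_b − E))/ℏ = 1.288.
κL = 2.628, sinh(κL) = 6.889.
Matching ψ, ψ′ at both faces gives T = [1 + V_b² sinh²(κL) / (4E(V_b − E))]⁻¹ = 1/58.60 = 0.0171.

T = 0.0171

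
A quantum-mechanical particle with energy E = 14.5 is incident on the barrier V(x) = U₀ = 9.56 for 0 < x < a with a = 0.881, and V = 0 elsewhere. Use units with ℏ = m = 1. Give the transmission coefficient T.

T = 0.959

Above the barrier the interior wavenumber is k₂ = √(2m(E − U₀))/ℏ = 3.143, giving phase k₂a = 2.769.
Matching at both interfaces gives T⁻¹ = 1 + U₀² sin²(k₂a) / [4E(E − U₀)] = 1.042, hence T = 0.959.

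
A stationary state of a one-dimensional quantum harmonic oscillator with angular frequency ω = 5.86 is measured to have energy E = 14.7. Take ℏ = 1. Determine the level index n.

n = 2

E_n = ℏω(n + ½) ⇒ n = E/(ℏω) − ½ = 14.7/5.86 − 0.5 = 2.009 → n = 2.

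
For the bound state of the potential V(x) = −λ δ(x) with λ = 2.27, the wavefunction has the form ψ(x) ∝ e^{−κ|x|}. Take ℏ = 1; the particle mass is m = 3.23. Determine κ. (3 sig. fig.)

κ = 7.33

Integrating the TISE across x = 0 gives the cusp condition ψ'(0⁺) − ψ'(0⁻) = −(2mλ/ℏ²)ψ(0).
With ψ ∝ e^{−κ|x|} this yields −2κ = −2mλ/ℏ², so κ = mλ/ℏ² = 7.332.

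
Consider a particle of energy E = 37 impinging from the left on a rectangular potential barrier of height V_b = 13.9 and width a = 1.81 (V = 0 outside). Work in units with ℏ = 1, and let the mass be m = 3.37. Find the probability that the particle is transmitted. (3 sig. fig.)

E > V_b: inside the barrier k₂ = √(2m(E − V_b))/ℏ = 12.48, k₂a = 22.58.
Matching at both interfaces gives T⁻¹ = 1 + V_b² sin²(k₂a) / [4E(E − V_b)] = 1.018, hence T = 0.983.

T = 0.983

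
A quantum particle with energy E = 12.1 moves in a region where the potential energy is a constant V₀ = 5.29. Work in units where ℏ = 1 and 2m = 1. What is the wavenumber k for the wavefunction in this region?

With E > V₀ the solution is oscillatory, ψ ∝ e^{±ikx} with k = √(2m(E − V₀))/ℏ.
k = √(2 × 0.5 × 6.81) = 2.610.

k = 2.61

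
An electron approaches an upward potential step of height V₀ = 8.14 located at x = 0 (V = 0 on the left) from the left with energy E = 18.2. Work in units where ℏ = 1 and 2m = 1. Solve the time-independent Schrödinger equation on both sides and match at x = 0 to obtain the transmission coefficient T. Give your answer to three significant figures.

On each side the TISE gives plane waves with k = √(2m(E − V))/ℏ: k₁ = √(2·½·18.2) = 4.266, k₂ = √(2·½·10.06) = 3.172.
Continuity of ψ and ψ′ at the step yields the reflection amplitude r = (k₁ − k₂)/(k₁ + k₂) = 0.1471; thus R = |r|² = 0.02165, T = 0.9784.

T = 0.978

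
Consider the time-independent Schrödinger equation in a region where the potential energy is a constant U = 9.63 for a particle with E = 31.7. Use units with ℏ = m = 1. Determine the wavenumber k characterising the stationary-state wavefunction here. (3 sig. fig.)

With E > U the solution is oscillatory, ψ ∝ e^{±ikx} with k = √(2m(E − U))/ℏ.
k = √(2 × 1 × 22.07) = 6.644.

k = 6.64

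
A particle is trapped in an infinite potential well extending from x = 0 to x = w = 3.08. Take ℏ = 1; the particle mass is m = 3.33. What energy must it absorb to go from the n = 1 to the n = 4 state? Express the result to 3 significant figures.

ΔE = 2.34

E_n = n²π²ℏ²/(2mw²), so ΔE = (4² − 1²) π²ℏ²/(2mw²).
ΔE = 15 × π² / (2 × 3.33 × 3.08²) = 2.343.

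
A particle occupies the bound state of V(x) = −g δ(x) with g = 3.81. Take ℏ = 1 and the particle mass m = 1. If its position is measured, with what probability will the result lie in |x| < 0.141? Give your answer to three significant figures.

The normalised bound state is ψ = √κ e^{−κ|x|} with κ = mg/ℏ² = 3.810.
P(|x| < d) = ∫_{−d}^{d} κ e^{−2κ|x|} dx = 1 − e^{−2κd} = 1 − e^{−1.074} = 0.6585.

P = 0.659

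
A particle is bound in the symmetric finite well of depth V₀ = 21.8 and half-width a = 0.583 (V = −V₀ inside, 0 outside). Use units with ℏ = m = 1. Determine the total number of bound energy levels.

N = 3

Define the well-strength parameter z₀ = (a/ℏ)√(2mV₀) = 0.583 × √(2·1·21.8) = 3.850.
A new bound state (alternating even/odd) appears each time z₀ passes a multiple of π/2, so N = ⌊2z₀/π⌋ + 1 = ⌊2.451⌋ + 1 = 3.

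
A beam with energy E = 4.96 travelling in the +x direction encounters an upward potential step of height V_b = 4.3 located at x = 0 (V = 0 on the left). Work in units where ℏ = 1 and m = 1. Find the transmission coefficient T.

T = 0.783

The wavenumbers are k₁ = √(2mE)/ℏ = 3.150 on the left and k₂ = √(2m(E − V_b))/ℏ = 1.149 on the right.
Matching ψ and ψ′ at x = 0 gives r = (k₁ − k₂)/(k₁ + k₂), so R = r² = 0.2166 and T = 1 − R = 0.7834.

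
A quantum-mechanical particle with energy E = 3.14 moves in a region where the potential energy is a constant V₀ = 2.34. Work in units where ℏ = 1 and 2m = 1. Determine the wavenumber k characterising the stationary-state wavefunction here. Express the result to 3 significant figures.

With E > V₀ the solution is oscillatory, ψ ∝ e^{±ikx} with k = √(2m(E − V₀))/ℏ.
k = √(2 × 0.5 × 0.8) = 0.8944.

k = 0.894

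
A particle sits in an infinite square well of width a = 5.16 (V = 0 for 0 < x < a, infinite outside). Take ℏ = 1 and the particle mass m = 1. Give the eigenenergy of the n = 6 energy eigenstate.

E = 6.67

The infinite-well eigenfunctions ψ_n = √(2/a) sin(nπx/a) vanish at both walls, giving E_n = n²π²ℏ²/(2ma²).
E_6 = 6² × π² / (2 × 1 × 5.16²) = 6.672.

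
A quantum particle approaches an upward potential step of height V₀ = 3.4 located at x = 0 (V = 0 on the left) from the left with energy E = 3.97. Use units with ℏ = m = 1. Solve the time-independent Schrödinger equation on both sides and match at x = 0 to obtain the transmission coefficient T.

T = 0.797

The wavenumbers are k₁ = √(2mE)/ℏ = 2.818 on the left and k₂ = √(2m(E − V₀))/ℏ = 1.068 on the right.
Matching ψ and ψ′ at x = 0 gives r = (k₁ − k₂)/(k₁ + k₂), so R = r² = 0.2029 and T = 1 − R = 0.7971.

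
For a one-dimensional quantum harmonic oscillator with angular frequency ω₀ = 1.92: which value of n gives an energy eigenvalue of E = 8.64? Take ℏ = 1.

E_n = ℏω₀(n + ½) ⇒ n = E/(ℏω₀) − ½ = 8.64/1.92 − 0.5 = 4.000 → n = 4.

n = 4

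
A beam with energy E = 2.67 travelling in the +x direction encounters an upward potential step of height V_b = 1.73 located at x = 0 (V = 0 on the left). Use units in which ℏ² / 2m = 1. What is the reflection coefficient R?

R = 0.0651

On each side the TISE gives plane waves with k = √(2m(E − V))/ℏ: k₁ = √(2·½·2.67) = 1.634, k₂ = √(2·½·0.94) = 0.9695.
Continuity of ψ and ψ′ at the step yields the reflection amplitude r = (k₁ − k₂)/(k₁ + k₂) = 0.2552; thus R = |r|² = 0.06514, T = 0.9349.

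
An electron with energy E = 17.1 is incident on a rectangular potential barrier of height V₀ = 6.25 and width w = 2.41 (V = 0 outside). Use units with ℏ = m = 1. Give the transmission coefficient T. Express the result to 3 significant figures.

T = 0.952

Above the barrier the interior wavenumber is k₂ = √(2m(E − V₀))/ℏ = 4.658, giving phase k₂w = 11.23.
Matching at both interfaces gives T⁻¹ = 1 + V₀² sin²(k₂w) / [4E(E − V₀)] = 1.050, hence T = 0.952.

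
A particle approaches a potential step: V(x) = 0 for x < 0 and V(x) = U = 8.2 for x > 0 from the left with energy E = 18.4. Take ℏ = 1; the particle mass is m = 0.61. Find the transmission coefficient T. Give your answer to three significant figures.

T = 0.979

The wavenumbers are k₁ = √(2mE)/ℏ = 4.738 on the left and k₂ = √(2m(E − U))/ℏ = 3.528 on the right.
Matching ψ and ψ′ at x = 0 gives r = (k₁ − k₂)/(k₁ + k₂), so R = r² = 0.02144 and T = 1 − R = 0.9786.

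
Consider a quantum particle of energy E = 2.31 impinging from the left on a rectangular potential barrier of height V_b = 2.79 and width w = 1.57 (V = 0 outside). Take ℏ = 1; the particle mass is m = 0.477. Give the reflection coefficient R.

R = 0.740

E < V_b: inside the barrier ψ ∝ e^{±κx} with κ = √(2m(V_b − E))/ℏ = 0.6767.
κw = 1.062, sinh(κw) = 1.274.
The exact tunnelling result is T⁻¹ = 1 + V_b² sinh²(κw) / [4E(V_b − E)] = 3.848, so T = 0.260.
R = 1 − T = 0.740.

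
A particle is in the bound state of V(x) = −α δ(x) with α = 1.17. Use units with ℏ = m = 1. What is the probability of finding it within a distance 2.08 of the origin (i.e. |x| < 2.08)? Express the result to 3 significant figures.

The normalised bound state is ψ = √κ e^{−κ|x|} with κ = mα/ℏ² = 1.170.
P(|x| < d) = ∫_{−d}^{d} κ e^{−2κ|x|} dx = 1 − e^{−2κd} = 1 − e^{−4.867} = 0.9923.

P = 0.992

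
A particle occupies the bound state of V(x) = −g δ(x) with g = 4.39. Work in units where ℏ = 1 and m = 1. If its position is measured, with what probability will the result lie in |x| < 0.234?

The normalised bound state is ψ = √κ e^{−κ|x|} with κ = mg/ℏ² = 4.390.
P(|x| < d) = ∫_{−d}^{d} κ e^{−2κ|x|} dx = 1 − e^{−2κd} = 1 − e^{−2.055} = 0.8718.

P = 0.872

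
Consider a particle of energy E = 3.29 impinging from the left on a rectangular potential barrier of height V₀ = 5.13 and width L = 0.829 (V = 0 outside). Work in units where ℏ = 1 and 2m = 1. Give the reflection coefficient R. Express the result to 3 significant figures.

E < V₀: inside the barrier ψ ∝ e^{±κx} with κ = √(2m(V₀ − E))/ℏ = 1.356.
κL = 1.125, sinh(κL) = 1.377.
The exact tunnelling result is T⁻¹ = 1 + V₀² sinh²(κL) / [4E(V₀ − E)] = 3.061, so T = 0.327.
R = 1 − T = 0.673.

R = 0.673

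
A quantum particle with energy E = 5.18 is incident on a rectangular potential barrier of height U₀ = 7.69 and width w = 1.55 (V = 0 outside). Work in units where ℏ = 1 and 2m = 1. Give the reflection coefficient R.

Since E < U₀ the interior solution is evanescent with decay constant κ = √(2m(U₀ − E))/ℏ = 1.584.
κw = 2.456, sinh(κw) = 5.784.
Matching ψ, ψ′ at both faces gives T = [1 + U₀² sinh²(κw) / (4E(U₀ − E))]⁻¹ = 1/39.04 = 0.0256.
R = 1 − T = 0.974.

R = 0.974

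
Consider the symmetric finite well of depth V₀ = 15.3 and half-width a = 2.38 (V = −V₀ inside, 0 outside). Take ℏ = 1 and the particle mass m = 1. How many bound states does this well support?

Define the well-strength parameter z₀ = (a/ℏ)√(2mV₀) = 2.38 × √(2·1·15.3) = 13.17.
The even/odd transcendental equations gain one root per π/2 in z₀, giving N = 1 + ⌊2z₀/π⌋ = 1 + ⌊8.381⌋ = 9.

N = 9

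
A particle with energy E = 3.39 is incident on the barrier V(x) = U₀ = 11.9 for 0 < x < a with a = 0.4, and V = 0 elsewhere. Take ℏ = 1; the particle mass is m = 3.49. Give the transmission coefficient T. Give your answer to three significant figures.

E < U₀: inside the barrier ψ ∝ e^{±κx} with κ = √(2m(U₀ − E))/ℏ = 7.707.
κa = 3.083, sinh(κa) = 10.89.
The exact tunnelling result is T⁻¹ = 1 + U₀² sinh²(κa) / [4E(U₀ − E)] = 146.5, so T = 0.00683.

T = 0.00683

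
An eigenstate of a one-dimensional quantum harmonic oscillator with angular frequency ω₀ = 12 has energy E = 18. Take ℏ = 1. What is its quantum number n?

E_n = ℏω₀(n + ½) ⇒ n = E/(ℏω₀) − ½ = 18/12 − 0.5 = 1.000 → n = 1.

n = 1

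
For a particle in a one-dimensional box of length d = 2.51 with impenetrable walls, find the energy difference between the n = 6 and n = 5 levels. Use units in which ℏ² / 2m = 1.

E_n = n²π²ℏ²/(2md²), so ΔE = (6² − 5²) π²ℏ²/(2md²).
ΔE = 11 × π² / (2 × 0.5 × 2.51²) = 17.23.

ΔE = 17.2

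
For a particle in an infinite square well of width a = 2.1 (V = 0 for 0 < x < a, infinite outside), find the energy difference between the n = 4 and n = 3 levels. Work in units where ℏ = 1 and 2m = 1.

ΔE = 15.7

E_n = n²π²ℏ²/(2ma²), so ΔE = (4² − 3²) π²ℏ²/(2ma²).
ΔE = 7 × π² / (2 × 0.5 × 2.1²) = 15.67.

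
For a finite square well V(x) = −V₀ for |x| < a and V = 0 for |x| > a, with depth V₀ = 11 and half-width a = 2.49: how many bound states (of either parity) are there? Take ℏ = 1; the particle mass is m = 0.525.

Define the well-strength parameter z₀ = (a/ℏ)√(2mV₀) = 2.49 × √(2·0.525·11) = 8.462.
The even/odd transcendental equations gain one root per π/2 in z₀, giving N = 1 + ⌊2z₀/π⌋ = 1 + ⌊5.387⌋ = 6.

N = 6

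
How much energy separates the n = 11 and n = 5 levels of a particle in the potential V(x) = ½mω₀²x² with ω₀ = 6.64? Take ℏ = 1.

E_n = ℏω₀(n + ½), so ΔE = (11 − 5) ℏω₀ = 6 × 6.64 = 39.84.

ΔE = 39.8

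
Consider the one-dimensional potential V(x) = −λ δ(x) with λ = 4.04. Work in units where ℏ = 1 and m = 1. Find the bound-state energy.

For x ≠ 0 the bound state is ψ ∝ e^{−κ|x|}; integrating the TISE across the delta gives the cusp condition 2κ = 2mλ/ℏ², so κ = 4.040.
Then E = −ℏ²κ²/(2m) = −mλ²/(2ℏ²) = -8.161.

E = -8.16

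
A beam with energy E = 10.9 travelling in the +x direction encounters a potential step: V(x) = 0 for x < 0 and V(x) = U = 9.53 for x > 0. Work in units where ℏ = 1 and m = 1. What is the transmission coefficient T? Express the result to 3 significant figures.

On each side the TISE gives plane waves with k = √(2m(E − V))/ℏ: k₁ = √(2·1·10.9) = 4.669, k₂ = √(2·1·1.37) = 1.655.
Continuity of ψ and ψ′ at the step yields the reflection amplitude r = (k₁ − k₂)/(k₁ + k₂) = 0.4765; thus R = |r|² = 0.2271, T = 0.7729.

T = 0.773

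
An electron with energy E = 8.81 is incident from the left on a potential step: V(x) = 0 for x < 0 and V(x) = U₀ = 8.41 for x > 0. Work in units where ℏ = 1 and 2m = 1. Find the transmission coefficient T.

T = 0.579

On each side the TISE gives plane waves with k = √(2m(E − V))/ℏ: k₁ = √(2·½·8.81) = 2.968, k₂ = √(2·½·0.4) = 0.6325.
Continuity of ψ and ψ′ at the step yields the reflection amplitude r = (k₁ − k₂)/(k₁ + k₂) = 0.6487; thus R = |r|² = 0.4208, T = 0.5792.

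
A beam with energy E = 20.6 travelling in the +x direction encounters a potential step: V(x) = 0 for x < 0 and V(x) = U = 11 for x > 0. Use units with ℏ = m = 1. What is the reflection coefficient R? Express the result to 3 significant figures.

R = 0.0356

The wavenumbers are k₁ = √(2mE)/ℏ = 6.419 on the left and k₂ = √(2m(E − U))/ℏ = 4.382 on the right.
Continuity of ψ and ψ′ at the step yields the reflection amplitude r = (k₁ − k₂)/(k₁ + k₂) = 0.1886; thus R = |r|² = 0.03557, T = 0.9644.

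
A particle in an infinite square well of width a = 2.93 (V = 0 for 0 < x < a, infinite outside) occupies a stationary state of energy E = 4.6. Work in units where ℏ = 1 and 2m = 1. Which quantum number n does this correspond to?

n = 2

From E_n = n²π²ℏ²/(2ma²) invert to n = √(2ma²E)/(πℏ).
n = (2.93/π) × √(2 × 0.5 × 4.6) = 2.000 → n = 2.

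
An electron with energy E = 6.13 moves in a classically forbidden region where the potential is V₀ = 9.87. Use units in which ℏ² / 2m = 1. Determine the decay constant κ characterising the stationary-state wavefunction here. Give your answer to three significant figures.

Since E < V₀ the TISE in this region is ψ'' = κ²ψ with κ = √(2m(V₀ − E))/ℏ.
κ = √(2 × 0.5 × 3.74) = 1.934.

κ = 1.93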